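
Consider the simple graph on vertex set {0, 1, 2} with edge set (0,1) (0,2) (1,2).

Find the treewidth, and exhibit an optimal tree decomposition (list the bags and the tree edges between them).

Treewidth 2.
Bags: B1 = {0, 1, 2}
Tree: (single bag)

With just one bag of size 3, the width is 3 − 1 = 2, so tw(G) ≤ 2. For the lower bound, the 3 vertices {0, 1, 2} are pairwise adjacent, and any tree decomposition puts a clique entirely inside one bag — forcing width ≥ 2. Therefore the treewidth is 2.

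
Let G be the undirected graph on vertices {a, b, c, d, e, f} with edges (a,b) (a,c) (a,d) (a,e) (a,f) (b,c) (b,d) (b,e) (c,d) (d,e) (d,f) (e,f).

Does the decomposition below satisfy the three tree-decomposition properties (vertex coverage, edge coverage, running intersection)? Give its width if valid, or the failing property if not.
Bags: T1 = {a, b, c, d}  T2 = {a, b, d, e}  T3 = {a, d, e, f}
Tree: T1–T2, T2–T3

Checking the three conditions: (i) the bags cover all of {a, b, c, d, e, f}; (ii) for each edge, some bag contains both endpoints; (iii) the bags containing any fixed vertex form a subtree. All hold, so the decomposition is valid with width 4 − 1 = 3.

Yes; width 3.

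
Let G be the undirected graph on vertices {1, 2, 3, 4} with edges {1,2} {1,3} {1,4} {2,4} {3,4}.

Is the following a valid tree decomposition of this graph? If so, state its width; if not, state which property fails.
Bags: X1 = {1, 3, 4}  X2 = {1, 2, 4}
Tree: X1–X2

Checking the three conditions: (i) the bags cover all of {1, 2, 3, 4}; (ii) for each edge, some bag contains both endpoints; (iii) the bags containing any fixed vertex form a subtree. All hold, so the decomposition is valid with width 3 − 1 = 2.

Yes; width 2.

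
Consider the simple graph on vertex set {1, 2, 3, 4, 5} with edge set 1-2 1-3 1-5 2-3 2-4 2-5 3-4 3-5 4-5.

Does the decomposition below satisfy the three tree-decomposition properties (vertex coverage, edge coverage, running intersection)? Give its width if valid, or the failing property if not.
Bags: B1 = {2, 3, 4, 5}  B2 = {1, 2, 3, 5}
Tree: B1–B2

Vertex coverage: the bags together contain {1, 2, 3, 4, 5}, the full vertex set. Edge coverage: each edge of G has both endpoints in at least one bag. Running intersection: for every vertex, the bags containing it form a connected subtree. All three properties hold, so this is a valid tree decomposition of width max|bag| − 1 = 3, and hence tw(G) ≤ 3.

Yes; width 3.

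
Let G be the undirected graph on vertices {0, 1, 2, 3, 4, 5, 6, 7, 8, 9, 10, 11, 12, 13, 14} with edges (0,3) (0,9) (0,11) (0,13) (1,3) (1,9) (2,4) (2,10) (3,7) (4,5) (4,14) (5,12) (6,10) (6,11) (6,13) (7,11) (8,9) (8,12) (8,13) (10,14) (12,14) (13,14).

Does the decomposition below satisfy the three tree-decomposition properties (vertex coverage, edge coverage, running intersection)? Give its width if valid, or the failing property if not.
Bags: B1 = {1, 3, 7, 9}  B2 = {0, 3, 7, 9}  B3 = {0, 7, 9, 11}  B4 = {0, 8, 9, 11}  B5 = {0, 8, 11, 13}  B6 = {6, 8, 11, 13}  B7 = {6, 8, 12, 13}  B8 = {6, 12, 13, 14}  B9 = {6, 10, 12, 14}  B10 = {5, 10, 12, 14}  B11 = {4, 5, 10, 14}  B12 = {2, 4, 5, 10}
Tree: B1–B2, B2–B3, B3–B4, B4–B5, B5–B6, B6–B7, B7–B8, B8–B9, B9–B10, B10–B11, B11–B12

Yes; width 3.

Every vertex of G appears in some bag (union = {0, 1, 2, 3, 4, 5, 6, 7, 8, 9, 10, 11, 12, 13, 14}); every edge is covered by a bag; and for each vertex v the set of bags containing v is connected in the bag tree. The decomposition is therefore valid. The largest bag has 4 vertices, so the width is 3.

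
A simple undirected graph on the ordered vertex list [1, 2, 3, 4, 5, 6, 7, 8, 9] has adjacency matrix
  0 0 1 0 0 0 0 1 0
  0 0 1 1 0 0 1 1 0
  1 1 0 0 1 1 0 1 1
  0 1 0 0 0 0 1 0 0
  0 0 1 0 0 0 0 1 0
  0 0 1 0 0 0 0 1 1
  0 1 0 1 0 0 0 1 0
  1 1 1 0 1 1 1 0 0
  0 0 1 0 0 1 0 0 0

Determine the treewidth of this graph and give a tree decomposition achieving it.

Treewidth 2.
One optimal decomposition is:
Bags: B1 = {2, 3, 8}  B2 = {3, 6, 8}  B3 = {1, 3, 8}  B4 = {2, 7, 8}  B5 = {2, 4, 7}  B6 = {3, 5, 8}  B7 = {3, 6, 9}
Tree: B1–B2, B1–B3, B1–B4, B4–B5, B1–B6, B2–B7

Each bag holds 3 vertices, so the decomposition has width 2, which upper-bounds the treewidth. On the other hand G contains the 3-clique {1, 3, 8}. A clique must lie in a single bag of any decomposition, so no decomposition can have width below 2. Hence tw(G) = 2 exactly.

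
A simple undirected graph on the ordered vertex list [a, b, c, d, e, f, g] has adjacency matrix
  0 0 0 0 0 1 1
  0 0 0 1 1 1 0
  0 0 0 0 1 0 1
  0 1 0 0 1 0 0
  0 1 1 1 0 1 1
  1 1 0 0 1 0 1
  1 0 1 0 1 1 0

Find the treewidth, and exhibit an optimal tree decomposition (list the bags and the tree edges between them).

The largest bag has 3 vertices, giving width 2; this decomposition certifies tw(G) ≤ 2. On the other hand G contains the 3-clique {b, d, e}. A clique must lie in a single bag of any decomposition, so no decomposition can have width below 2. Therefore the treewidth is 2.

Treewidth 2.
One such decomposition:
Bags: B1 = {a, f, g}  B2 = {e, f, g}  B3 = {b, e, f}  B4 = {c, e, g}  B5 = {b, d, e}
Tree: B1–B2, B2–B3, B2–B4, B3–B5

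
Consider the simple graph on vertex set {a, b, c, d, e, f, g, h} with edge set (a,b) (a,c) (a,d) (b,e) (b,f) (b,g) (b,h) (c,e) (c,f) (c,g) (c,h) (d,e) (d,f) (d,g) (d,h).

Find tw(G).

A width-3 tree decomposition is:
Bags: B1 = {b, c, d, f}  B2 = {b, c, d, g}  B3 = {a, b, c, d}  B4 = {b, c, d, h}  B5 = {b, c, d, e}
Tree: B1–B2, B2–B3, B3–B4, B4–B5
Each bag holds 4 vertices, so the decomposition has width 3, which upper-bounds the treewidth. For the lower bound: the 4 vertex sets {c,f}, {b,g}, {d}, {a} are disjoint, each induces a connected subgraph, and every pair is joined by at least one edge of G. Contracting each set to a single vertex therefore yields K_{4} as a minor, and since treewidth is minor-monotone, tw(G) ≥ tw(K_{4}) = 3. Combining the bounds, tw(G) = 3.

3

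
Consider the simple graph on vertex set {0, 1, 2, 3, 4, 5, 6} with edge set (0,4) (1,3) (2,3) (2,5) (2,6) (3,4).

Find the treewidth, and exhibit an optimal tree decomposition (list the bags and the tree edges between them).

Treewidth 1.
Bags: B1 = {2, 3}  B2 = {3, 4}  B3 = {1, 3}  B4 = {0, 4}  B5 = {2, 5}  B6 = {2, 6}
Tree: B1–B2, B2–B3, B2–B4, B1–B5, B5–B6

Every bag has size at most 2, so the width is 2 − 1 = 1 and tw(G) ≤ 1. Any graph with an edge has treewidth ≥ 1, and G has the edge 2–3. Combining the bounds, tw(G) = 1.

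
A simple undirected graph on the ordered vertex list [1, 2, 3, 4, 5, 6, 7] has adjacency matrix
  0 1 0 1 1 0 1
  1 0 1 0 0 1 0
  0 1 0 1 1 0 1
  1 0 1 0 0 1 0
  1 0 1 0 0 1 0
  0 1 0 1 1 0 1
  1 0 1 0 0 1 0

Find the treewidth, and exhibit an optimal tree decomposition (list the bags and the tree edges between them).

Every bag has size at most 4, so the width is 4 − 1 = 3 and tw(G) ≤ 3. For the lower bound: the 4 vertex sets {2,3}, {5,6}, {1}, {4} are disjoint, each induces a connected subgraph, and every pair is joined by at least one edge of G. Contracting each set to a single vertex therefore yields K_{4} as a minor, and since treewidth is minor-monotone, tw(G) ≥ tw(K_{4}) = 3. The upper and lower bounds meet at 3, so that is the treewidth.

Treewidth 3.
One optimal decomposition is:
Bags: B1 = {1, 2, 3, 6}  B2 = {1, 3, 5, 6}  B3 = {1, 3, 4, 6}  B4 = {1, 3, 6, 7}
Tree: B1–B2, B2–B3, B3–B4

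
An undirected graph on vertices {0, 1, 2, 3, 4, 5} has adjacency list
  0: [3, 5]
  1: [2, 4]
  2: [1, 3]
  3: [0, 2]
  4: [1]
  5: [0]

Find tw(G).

A width-1 tree decomposition is:
Bags: B1 = {1, 4}  B2 = {1, 2}  B3 = {2, 3}  B4 = {0, 3}  B5 = {0, 5}
Tree: B1–B2, B2–B3, B3–B4, B4–B5
Each bag holds 2 vertices, so the decomposition has width 1, which upper-bounds the treewidth. Any graph with an edge has treewidth ≥ 1, and G has the edge 4–1. Hence tw(G) = 1 exactly.

1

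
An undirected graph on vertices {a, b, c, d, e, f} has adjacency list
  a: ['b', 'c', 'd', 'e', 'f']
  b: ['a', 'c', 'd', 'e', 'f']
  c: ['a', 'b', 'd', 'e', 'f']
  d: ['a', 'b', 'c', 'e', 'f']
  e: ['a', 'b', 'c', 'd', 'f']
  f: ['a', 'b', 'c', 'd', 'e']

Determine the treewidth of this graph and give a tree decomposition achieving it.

A single bag containing all 6 vertices is trivially a valid decomposition of width 5. For the lower bound, the 6 vertices {a, b, c, d, e, f} are pairwise adjacent, and any tree decomposition puts a clique entirely inside one bag — forcing width ≥ 5. Therefore the treewidth is 5.

Treewidth 5.
One optimal decomposition is:
Bags: B1 = {a, b, c, d, e, f}
Tree: (single bag)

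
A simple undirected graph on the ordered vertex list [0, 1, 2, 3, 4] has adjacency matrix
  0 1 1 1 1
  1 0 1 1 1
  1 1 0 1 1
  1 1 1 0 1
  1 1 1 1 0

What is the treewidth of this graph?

4

A width-4 tree decomposition is:
Bags: B1 = {0, 1, 2, 3, 4}
Tree: (single bag)
With just one bag of size 5, the width is 5 − 1 = 4, so tw(G) ≤ 4. For the lower bound, the 5 vertices {0, 1, 2, 3, 4} are pairwise adjacent, and any tree decomposition puts a clique entirely inside one bag — forcing width ≥ 4. Combining the bounds, tw(G) = 4.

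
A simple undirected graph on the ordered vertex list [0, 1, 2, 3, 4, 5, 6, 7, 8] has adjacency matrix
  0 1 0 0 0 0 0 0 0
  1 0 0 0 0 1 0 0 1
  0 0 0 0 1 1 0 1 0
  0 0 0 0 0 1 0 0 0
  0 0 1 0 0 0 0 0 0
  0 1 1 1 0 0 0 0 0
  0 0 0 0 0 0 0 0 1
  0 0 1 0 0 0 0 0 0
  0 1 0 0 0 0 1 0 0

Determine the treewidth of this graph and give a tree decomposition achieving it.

Treewidth 1.
One such decomposition:
Bags: B1 = {1, 5}  B2 = {2, 5}  B3 = {3, 5}  B4 = {0, 1}  B5 = {2, 7}  B6 = {1, 8}  B7 = {2, 4}  B8 = {6, 8}
Tree: B1–B2, B1–B3, B1–B4, B2–B5, B1–B6, B2–B7, B6–B8

The largest bag has 2 vertices, giving width 1; this decomposition certifies tw(G) ≤ 1. Since G has at least one edge (e.g. 1–5), it is not an edgeless graph, so tw(G) ≥ 1. Combining the bounds, tw(G) = 1.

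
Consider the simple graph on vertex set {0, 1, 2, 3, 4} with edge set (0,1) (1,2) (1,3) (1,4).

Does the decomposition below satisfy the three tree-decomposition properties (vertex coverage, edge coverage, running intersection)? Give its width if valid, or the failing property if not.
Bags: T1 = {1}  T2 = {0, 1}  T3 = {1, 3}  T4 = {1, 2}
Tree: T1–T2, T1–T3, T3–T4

A tree decomposition must satisfy three properties: every vertex lies in some bag; for every edge, both endpoints lie together in some bag; and for every vertex, the bags containing it form a connected subtree. Here vertex 4 appears in no bag, so the decomposition is invalid.

No — vertex 4 appears in no bag.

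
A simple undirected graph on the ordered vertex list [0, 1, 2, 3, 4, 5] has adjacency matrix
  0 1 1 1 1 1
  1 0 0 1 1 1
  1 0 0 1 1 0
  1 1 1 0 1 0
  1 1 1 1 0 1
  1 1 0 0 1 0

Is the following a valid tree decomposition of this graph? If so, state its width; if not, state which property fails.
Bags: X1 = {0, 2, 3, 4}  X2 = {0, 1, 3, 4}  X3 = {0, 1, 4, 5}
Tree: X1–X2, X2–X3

Yes; width 3.

Every vertex of G appears in some bag (union = {0, 1, 2, 3, 4, 5}); every edge is covered by a bag; and for each vertex v the set of bags containing v is connected in the bag tree. The decomposition is therefore valid. The largest bag has 4 vertices, so the width is 3.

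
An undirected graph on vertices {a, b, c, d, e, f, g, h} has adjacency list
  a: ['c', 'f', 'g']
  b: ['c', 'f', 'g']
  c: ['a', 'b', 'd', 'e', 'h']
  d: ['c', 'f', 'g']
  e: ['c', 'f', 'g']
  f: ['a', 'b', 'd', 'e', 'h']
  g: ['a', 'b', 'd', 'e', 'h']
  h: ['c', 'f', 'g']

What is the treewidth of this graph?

3

A width-3 tree decomposition is:
Bags: B1 = {c, f, g, h}  B2 = {c, e, f, g}  B3 = {b, c, f, g}  B4 = {c, d, f, g}  B5 = {a, c, f, g}
Tree: B1–B2, B2–B3, B3–B4, B4–B5
Each bag holds 4 vertices, so the decomposition has width 3, which upper-bounds the treewidth. For the lower bound: the 4 vertex sets {g,h}, {c,e}, {f}, {b} are disjoint, each induces a connected subgraph, and every pair is joined by at least one edge of G. Contracting each set to a single vertex therefore yields K_{4} as a minor, and since treewidth is minor-monotone, tw(G) ≥ tw(K_{4}) = 3. Hence tw(G) = 3 exactly.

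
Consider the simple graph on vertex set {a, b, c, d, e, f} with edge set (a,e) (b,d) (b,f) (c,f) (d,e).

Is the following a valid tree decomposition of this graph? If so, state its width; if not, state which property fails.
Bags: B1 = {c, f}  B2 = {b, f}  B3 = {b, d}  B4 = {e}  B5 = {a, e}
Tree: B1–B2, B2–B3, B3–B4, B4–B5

No — edge (d,e) lies in no bag.

A tree decomposition must satisfy three properties: every vertex lies in some bag; for every edge, both endpoints lie together in some bag; and for every vertex, the bags containing it form a connected subtree. Here edge (d,e) lies in no bag, so the decomposition is invalid.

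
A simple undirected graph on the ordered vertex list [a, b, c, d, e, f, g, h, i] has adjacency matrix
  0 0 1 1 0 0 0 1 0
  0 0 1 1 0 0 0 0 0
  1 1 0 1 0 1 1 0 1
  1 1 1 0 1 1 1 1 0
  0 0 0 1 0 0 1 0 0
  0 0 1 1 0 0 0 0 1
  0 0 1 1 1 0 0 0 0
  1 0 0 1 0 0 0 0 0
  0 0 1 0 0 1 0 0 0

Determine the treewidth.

2

A width-2 tree decomposition is:
Bags: B1 = {b, c, d}  B2 = {a, c, d}  B3 = {c, d, f}  B4 = {c, d, g}  B5 = {c, f, i}  B6 = {d, e, g}  B7 = {a, d, h}
Tree: B1–B2, B2–B3, B1–B4, B3–B5, B4–B6, B2–B7
Each bag holds 3 vertices, so the decomposition has width 2, which upper-bounds the treewidth. On the other hand G contains the 3-clique {d, e, g}. A clique must lie in a single bag of any decomposition, so no decomposition can have width below 2. Therefore the treewidth is 2.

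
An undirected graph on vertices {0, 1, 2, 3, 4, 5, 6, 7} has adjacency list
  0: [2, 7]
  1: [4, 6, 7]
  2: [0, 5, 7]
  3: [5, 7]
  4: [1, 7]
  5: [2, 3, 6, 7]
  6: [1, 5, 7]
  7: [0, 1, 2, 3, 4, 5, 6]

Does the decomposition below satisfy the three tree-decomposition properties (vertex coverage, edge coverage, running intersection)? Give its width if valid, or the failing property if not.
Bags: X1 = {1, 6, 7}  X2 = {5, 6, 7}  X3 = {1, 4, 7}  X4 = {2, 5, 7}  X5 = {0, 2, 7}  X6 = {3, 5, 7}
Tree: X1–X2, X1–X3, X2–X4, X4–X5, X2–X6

Every vertex of G appears in some bag (union = {0, 1, 2, 3, 4, 5, 6, 7}); every edge is covered by a bag; and for each vertex v the set of bags containing v is connected in the bag tree. The decomposition is therefore valid. The largest bag has 3 vertices, so the width is 2.

Yes; width 2.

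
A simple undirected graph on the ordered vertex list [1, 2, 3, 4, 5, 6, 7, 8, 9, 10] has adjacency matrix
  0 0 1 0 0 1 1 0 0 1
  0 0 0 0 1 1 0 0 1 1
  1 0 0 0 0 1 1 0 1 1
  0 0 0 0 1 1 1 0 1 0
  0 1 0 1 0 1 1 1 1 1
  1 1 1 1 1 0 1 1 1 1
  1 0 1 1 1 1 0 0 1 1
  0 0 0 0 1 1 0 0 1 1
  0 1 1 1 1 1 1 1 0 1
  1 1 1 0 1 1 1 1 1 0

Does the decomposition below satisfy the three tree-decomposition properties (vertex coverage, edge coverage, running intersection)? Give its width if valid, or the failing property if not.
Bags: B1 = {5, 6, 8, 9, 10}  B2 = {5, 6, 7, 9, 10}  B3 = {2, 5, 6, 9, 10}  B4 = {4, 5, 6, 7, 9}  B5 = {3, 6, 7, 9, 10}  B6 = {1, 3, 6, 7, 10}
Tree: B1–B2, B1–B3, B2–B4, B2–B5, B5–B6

Checking the three conditions: (i) the bags cover all of {1, 2, 3, 4, 5, 6, 7, 8, 9, 10}; (ii) for each edge, some bag contains both endpoints; (iii) the bags containing any fixed vertex form a subtree. All hold, so the decomposition is valid with width 5 − 1 = 4.

Yes; width 4.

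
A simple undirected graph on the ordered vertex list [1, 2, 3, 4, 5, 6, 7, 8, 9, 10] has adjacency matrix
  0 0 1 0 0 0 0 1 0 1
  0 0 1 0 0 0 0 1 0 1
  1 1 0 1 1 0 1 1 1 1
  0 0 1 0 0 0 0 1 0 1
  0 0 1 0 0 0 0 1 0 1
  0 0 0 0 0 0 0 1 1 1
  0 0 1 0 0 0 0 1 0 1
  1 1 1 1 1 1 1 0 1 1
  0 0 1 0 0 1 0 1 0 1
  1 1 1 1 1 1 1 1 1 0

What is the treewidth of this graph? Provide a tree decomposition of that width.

Treewidth 3.
Bags: B1 = {1, 3, 8, 10}  B2 = {3, 4, 8, 10}  B3 = {3, 8, 9, 10}  B4 = {3, 5, 8, 10}  B5 = {2, 3, 8, 10}  B6 = {6, 8, 9, 10}  B7 = {3, 7, 8, 10}
Tree: B1–B2, B1–B3, B1–B4, B3–B5, B3–B6, B1–B7

The largest bag has 4 vertices, giving width 3; this decomposition certifies tw(G) ≤ 3. For the lower bound, the 4 vertices {1, 3, 8, 10} are pairwise adjacent, and any tree decomposition puts a clique entirely inside one bag — forcing width ≥ 3. The upper and lower bounds meet at 3, so that is the treewidth.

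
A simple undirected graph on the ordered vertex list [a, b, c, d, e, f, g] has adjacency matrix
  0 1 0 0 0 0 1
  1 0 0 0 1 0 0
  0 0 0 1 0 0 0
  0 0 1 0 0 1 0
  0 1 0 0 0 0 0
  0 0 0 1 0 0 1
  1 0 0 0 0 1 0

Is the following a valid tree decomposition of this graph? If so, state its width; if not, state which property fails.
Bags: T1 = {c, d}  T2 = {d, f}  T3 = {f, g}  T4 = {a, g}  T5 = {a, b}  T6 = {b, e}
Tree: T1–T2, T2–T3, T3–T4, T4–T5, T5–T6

Yes; width 1.

Every vertex of G appears in some bag (union = {a, b, c, d, e, f, g}); every edge is covered by a bag; and for each vertex v the set of bags containing v is connected in the bag tree. The decomposition is therefore valid. The largest bag has 2 vertices, so the width is 1.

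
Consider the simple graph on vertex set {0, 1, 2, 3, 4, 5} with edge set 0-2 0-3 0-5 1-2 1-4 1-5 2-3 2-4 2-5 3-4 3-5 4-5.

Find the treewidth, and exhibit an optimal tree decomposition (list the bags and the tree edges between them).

Treewidth 3.
One such decomposition:
Bags: B1 = {0, 2, 3, 5}  B2 = {2, 3, 4, 5}  B3 = {1, 2, 4, 5}
Tree: B1–B2, B2–B3

Every bag has size at most 4, so the width is 4 − 1 = 3 and tw(G) ≤ 3. On the other hand G contains the 4-clique {1, 2, 4, 5}. A clique must lie in a single bag of any decomposition, so no decomposition can have width below 3. Hence tw(G) = 3 exactly.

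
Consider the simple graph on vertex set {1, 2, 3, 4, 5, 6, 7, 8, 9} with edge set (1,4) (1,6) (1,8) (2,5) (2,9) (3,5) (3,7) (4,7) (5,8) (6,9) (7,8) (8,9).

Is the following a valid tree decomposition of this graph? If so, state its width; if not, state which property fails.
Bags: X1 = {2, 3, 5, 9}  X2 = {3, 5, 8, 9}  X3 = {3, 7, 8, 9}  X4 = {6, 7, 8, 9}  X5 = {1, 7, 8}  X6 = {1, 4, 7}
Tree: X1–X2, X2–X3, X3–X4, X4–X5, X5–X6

A tree decomposition must satisfy three properties: every vertex lies in some bag; for every edge, both endpoints lie together in some bag; and for every vertex, the bags containing it form a connected subtree. Here edge (6,1) lies in no bag, so the decomposition is invalid.

No — edge (6,1) lies in no bag.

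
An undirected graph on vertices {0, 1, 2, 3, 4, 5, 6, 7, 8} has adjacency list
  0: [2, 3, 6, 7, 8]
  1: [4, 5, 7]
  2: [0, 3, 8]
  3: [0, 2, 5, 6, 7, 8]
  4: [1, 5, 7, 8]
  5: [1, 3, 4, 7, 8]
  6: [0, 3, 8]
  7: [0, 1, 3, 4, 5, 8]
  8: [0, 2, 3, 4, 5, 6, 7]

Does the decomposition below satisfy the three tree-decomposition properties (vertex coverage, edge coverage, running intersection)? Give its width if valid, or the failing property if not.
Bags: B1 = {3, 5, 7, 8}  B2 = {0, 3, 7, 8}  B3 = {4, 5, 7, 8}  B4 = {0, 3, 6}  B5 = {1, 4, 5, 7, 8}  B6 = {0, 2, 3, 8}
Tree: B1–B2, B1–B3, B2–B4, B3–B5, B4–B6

A tree decomposition must satisfy three properties: every vertex lies in some bag; for every edge, both endpoints lie together in some bag; and for every vertex, the bags containing it form a connected subtree. Here edge (8,6) lies in no bag, so the decomposition is invalid.

No — edge (8,6) lies in no bag.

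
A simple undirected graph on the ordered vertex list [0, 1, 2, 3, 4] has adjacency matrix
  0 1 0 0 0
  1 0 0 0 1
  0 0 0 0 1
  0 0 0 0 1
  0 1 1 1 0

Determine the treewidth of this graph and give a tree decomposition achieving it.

Treewidth 1.
One such decomposition:
Bags: B1 = {3, 4}  B2 = {1, 4}  B3 = {0, 1}  B4 = {2, 4}
Tree: B1–B2, B2–B3, B1–B4

The largest bag has 2 vertices, giving width 1; this decomposition certifies tw(G) ≤ 1. Any graph with an edge has treewidth ≥ 1, and G has the edge 3–4. Hence tw(G) = 1 exactly.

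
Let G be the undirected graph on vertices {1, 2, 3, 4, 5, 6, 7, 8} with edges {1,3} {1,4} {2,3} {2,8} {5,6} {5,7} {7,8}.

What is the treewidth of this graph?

A width-1 tree decomposition is:
Bags: B1 = {1, 4}  B2 = {1, 3}  B3 = {2, 3}  B4 = {2, 8}  B5 = {7, 8}  B6 = {5, 7}  B7 = {5, 6}
Tree: B1–B2, B2–B3, B3–B4, B4–B5, B5–B6, B6–B7
Every bag has size at most 2, so the width is 2 − 1 = 1 and tw(G) ≤ 1. Any graph with an edge has treewidth ≥ 1, and G has the edge 4–1. Therefore the treewidth is 1.

1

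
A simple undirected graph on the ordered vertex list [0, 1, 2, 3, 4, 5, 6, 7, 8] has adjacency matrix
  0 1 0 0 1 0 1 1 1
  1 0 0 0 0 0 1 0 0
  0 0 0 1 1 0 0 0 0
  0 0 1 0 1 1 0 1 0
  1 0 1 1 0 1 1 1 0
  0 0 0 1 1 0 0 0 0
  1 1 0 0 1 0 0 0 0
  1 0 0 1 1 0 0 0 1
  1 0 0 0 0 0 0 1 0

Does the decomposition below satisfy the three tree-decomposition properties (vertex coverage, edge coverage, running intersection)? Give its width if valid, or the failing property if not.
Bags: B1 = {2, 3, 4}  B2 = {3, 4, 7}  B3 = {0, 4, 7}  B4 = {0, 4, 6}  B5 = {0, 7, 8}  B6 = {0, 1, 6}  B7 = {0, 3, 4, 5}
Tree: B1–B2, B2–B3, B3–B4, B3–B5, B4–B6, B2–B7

No — bags containing vertex 0 are not connected in the tree.

A tree decomposition must satisfy three properties: every vertex lies in some bag; for every edge, both endpoints lie together in some bag; and for every vertex, the bags containing it form a connected subtree. Here bags containing vertex 0 are not connected in the tree, so the decomposition is invalid.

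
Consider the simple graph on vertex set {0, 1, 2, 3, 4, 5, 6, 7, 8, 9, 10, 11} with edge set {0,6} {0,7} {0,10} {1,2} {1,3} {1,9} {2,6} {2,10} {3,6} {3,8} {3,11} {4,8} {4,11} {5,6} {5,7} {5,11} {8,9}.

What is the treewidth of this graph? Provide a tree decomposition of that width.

Treewidth 3.
One optimal decomposition is:
Bags: B1 = {1, 4, 8, 9}  B2 = {1, 3, 4, 8}  B3 = {1, 3, 4, 11}  B4 = {1, 2, 3, 11}  B5 = {2, 3, 6, 11}  B6 = {2, 5, 6, 11}  B7 = {2, 5, 6, 10}  B8 = {0, 5, 6, 10}  B9 = {0, 5, 7, 10}
Tree: B1–B2, B2–B3, B3–B4, B4–B5, B5–B6, B6–B7, B7–B8, B8–B9

Every bag has size at most 4, so the width is 4 − 1 = 3 and tw(G) ≤ 3. For the lower bound: the 4 vertex sets {4,8,9}, {1}, {3}, {2,5,6,11} are disjoint, each induces a connected subgraph, and every pair is joined by at least one edge of G. Contracting each set to a single vertex therefore yields K_{4} as a minor, and since treewidth is minor-monotone, tw(G) ≥ tw(K_{4}) = 3. Combining the bounds, tw(G) = 3.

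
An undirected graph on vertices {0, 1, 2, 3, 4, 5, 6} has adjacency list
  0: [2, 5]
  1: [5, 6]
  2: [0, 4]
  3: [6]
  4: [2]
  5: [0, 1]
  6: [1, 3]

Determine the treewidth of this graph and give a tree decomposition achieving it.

Every bag has size at most 2, so the width is 2 − 1 = 1 and tw(G) ≤ 1. G has an edge, so its treewidth is at least 1. Therefore the treewidth is 1.

Treewidth 1.
One such decomposition:
Bags: B1 = {3, 6}  B2 = {1, 6}  B3 = {1, 5}  B4 = {0, 5}  B5 = {0, 2}  B6 = {2, 4}
Tree: B1–B2, B2–B3, B3–B4, B4–B5, B5–B6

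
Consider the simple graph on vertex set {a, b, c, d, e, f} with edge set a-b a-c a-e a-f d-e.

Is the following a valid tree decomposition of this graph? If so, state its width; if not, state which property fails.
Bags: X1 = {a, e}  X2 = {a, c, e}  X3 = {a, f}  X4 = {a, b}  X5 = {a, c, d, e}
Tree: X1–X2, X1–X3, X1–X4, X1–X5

No — bags containing vertex c are not connected in the tree.

A tree decomposition must satisfy three properties: every vertex lies in some bag; for every edge, both endpoints lie together in some bag; and for every vertex, the bags containing it form a connected subtree. Here bags containing vertex c are not connected in the tree, so the decomposition is invalid.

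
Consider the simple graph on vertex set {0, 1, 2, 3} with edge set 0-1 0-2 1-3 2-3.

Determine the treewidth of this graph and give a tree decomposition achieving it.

Each bag holds 3 vertices, so the decomposition has width 2, which upper-bounds the treewidth. For the lower bound, G contains the cycle 3–1–0–2–3, so G is not a forest; only forests have treewidth ≤ 1, hence tw(G) ≥ 2. The upper and lower bounds meet at 2, so that is the treewidth.

Treewidth 2.
Bags: B1 = {0, 1, 3}  B2 = {0, 2, 3}
Tree: B1–B2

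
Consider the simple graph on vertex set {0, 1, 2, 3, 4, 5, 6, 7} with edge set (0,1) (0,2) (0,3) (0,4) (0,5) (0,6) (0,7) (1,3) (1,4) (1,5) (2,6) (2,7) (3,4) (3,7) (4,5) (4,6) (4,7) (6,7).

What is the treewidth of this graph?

3

A width-3 tree decomposition is:
Bags: B1 = {0, 4, 6, 7}  B2 = {0, 2, 6, 7}  B3 = {0, 3, 4, 7}  B4 = {0, 1, 3, 4}  B5 = {0, 1, 4, 5}
Tree: B1–B2, B1–B3, B3–B4, B4–B5
Each bag holds 4 vertices, so the decomposition has width 3, which upper-bounds the treewidth. For the lower bound, the 4 vertices {0, 2, 6, 7} are pairwise adjacent, and any tree decomposition puts a clique entirely inside one bag — forcing width ≥ 3. Hence tw(G) = 3 exactly.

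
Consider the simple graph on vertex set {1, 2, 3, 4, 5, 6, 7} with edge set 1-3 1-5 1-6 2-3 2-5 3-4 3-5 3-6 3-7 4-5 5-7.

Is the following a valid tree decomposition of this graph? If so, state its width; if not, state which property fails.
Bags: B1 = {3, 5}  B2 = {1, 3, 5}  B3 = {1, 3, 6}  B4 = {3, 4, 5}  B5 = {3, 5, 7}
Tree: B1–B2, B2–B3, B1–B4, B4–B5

A tree decomposition must satisfy three properties: every vertex lies in some bag; for every edge, both endpoints lie together in some bag; and for every vertex, the bags containing it form a connected subtree. Here vertex 2 appears in no bag, so the decomposition is invalid.

No — vertex 2 appears in no bag.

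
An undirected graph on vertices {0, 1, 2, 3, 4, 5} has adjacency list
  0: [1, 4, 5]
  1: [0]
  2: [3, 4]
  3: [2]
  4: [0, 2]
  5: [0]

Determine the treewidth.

A width-1 tree decomposition is:
Bags: B1 = {0, 4}  B2 = {2, 4}  B3 = {0, 5}  B4 = {0, 1}  B5 = {2, 3}
Tree: B1–B2, B1–B3, B3–B4, B2–B5
Every bag has size at most 2, so the width is 2 − 1 = 1 and tw(G) ≤ 1. G has an edge, so its treewidth is at least 1. Hence tw(G) = 1 exactly.

1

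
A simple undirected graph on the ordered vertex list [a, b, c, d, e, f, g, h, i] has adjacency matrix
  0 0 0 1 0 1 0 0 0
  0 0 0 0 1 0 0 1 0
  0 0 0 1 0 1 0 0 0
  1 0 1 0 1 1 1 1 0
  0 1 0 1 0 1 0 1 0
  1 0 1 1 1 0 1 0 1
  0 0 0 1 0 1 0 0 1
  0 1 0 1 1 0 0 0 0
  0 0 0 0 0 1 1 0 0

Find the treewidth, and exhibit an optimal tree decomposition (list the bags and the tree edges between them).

Every bag has size at most 3, so the width is 3 − 1 = 2 and tw(G) ≤ 2. On the other hand G contains the 3-clique {d, e, h}. A clique must lie in a single bag of any decomposition, so no decomposition can have width below 2. Hence tw(G) = 2 exactly.

Treewidth 2.
Bags: B1 = {d, f, g}  B2 = {c, d, f}  B3 = {d, e, f}  B4 = {a, d, f}  B5 = {f, g, i}  B6 = {d, e, h}  B7 = {b, e, h}
Tree: B1–B2, B1–B3, B3–B4, B1–B5, B3–B6, B6–B7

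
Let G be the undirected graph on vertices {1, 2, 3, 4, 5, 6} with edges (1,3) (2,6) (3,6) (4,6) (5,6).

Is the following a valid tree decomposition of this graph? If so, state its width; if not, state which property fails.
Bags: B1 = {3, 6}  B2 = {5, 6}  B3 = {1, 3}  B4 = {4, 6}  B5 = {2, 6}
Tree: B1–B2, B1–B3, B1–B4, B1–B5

Yes; width 1.

Vertex coverage: the bags together contain {1, 2, 3, 4, 5, 6}, the full vertex set. Edge coverage: each edge of G has both endpoints in at least one bag. Running intersection: for every vertex, the bags containing it form a connected subtree. All three properties hold, so this is a valid tree decomposition of width max|bag| − 1 = 1, and hence tw(G) ≤ 1.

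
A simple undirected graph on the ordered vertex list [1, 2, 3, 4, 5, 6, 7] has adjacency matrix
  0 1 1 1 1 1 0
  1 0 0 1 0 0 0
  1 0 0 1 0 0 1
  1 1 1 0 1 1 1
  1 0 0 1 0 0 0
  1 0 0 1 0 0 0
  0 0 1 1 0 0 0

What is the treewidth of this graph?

2

A width-2 tree decomposition is:
Bags: B1 = {1, 4, 6}  B2 = {1, 2, 4}  B3 = {1, 3, 4}  B4 = {3, 4, 7}  B5 = {1, 4, 5}
Tree: B1–B2, B1–B3, B3–B4, B2–B5
Every bag has size at most 3, so the width is 3 − 1 = 2 and tw(G) ≤ 2. On the other hand G contains the 3-clique {1, 2, 4}. A clique must lie in a single bag of any decomposition, so no decomposition can have width below 2. Combining the bounds, tw(G) = 2.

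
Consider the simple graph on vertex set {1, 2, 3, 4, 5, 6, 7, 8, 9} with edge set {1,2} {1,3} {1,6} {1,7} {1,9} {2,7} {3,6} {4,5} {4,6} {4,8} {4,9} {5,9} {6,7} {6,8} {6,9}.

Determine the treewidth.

2

A width-2 tree decomposition is:
Bags: B1 = {1, 6, 9}  B2 = {4, 6, 9}  B3 = {1, 6, 7}  B4 = {4, 6, 8}  B5 = {4, 5, 9}  B6 = {1, 2, 7}  B7 = {1, 3, 6}
Tree: B1–B2, B1–B3, B2–B4, B2–B5, B3–B6, B1–B7
Every bag has size at most 3, so the width is 3 − 1 = 2 and tw(G) ≤ 2. Conversely, {1, 2, 7} is a clique of size 3, and the vertices of any clique must share a bag in every tree decomposition; so some bag has ≥ 3 vertices and tw(G) ≥ 2. The upper and lower bounds meet at 2, so that is the treewidth.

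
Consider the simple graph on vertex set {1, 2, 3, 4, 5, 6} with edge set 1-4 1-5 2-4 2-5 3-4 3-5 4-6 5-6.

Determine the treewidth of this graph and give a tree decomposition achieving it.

Every bag has size at most 3, so the width is 3 − 1 = 2 and tw(G) ≤ 2. The edges 3–5–2–4–3 form a cycle, so G is not a tree and its treewidth is at least 2. Therefore the treewidth is 2.

Treewidth 2.
One optimal decomposition is:
Bags: B1 = {3, 4, 5}  B2 = {2, 4, 5}  B3 = {1, 4, 5}  B4 = {4, 5, 6}
Tree: B1–B2, B2–B3, B3–B4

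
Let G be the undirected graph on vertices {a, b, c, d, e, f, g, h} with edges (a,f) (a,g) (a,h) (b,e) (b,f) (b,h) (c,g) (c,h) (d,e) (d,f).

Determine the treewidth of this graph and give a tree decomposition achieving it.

Treewidth 2.
One such decomposition:
Bags: B1 = {a, c, g}  B2 = {a, c, h}  B3 = {a, f, h}  B4 = {b, f, h}  B5 = {b, d, f}  B6 = {b, d, e}
Tree: B1–B2, B2–B3, B3–B4, B4–B5, B5–B6

Each bag holds 3 vertices, so the decomposition has width 2, which upper-bounds the treewidth. The edges g–c–h–a–g form a cycle, so G is not a tree and its treewidth is at least 2. Hence tw(G) = 2 exactly.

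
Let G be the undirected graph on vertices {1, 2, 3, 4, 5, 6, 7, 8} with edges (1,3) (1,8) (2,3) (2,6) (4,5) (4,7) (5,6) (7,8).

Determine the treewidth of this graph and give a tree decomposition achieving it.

The largest bag has 3 vertices, giving width 2; this decomposition certifies tw(G) ≤ 2. For the lower bound, G contains the cycle 3–2–6–5–4–7–8–1–3, so G is not a forest; only forests have treewidth ≤ 1, hence tw(G) ≥ 2. The upper and lower bounds meet at 2, so that is the treewidth.

Treewidth 2.
One optimal decomposition is:
Bags: B1 = {2, 3, 6}  B2 = {3, 5, 6}  B3 = {3, 4, 5}  B4 = {3, 4, 7}  B5 = {3, 7, 8}  B6 = {1, 3, 8}
Tree: B1–B2, B2–B3, B3–B4, B4–B5, B5–B6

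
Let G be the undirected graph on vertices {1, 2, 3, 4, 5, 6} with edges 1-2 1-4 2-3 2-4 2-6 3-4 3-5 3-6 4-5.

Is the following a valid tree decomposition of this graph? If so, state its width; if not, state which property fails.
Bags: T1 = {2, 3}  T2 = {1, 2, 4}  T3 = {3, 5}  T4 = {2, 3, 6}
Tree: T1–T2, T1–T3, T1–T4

A tree decomposition must satisfy three properties: every vertex lies in some bag; for every edge, both endpoints lie together in some bag; and for every vertex, the bags containing it form a connected subtree. Here edge (4,3) lies in no bag, so the decomposition is invalid.

No — edge (4,3) lies in no bag.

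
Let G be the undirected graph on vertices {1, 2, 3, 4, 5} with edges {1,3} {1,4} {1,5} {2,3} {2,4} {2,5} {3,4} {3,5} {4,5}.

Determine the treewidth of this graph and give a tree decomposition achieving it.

Treewidth 3.
Bags: B1 = {1, 3, 4, 5}  B2 = {2, 3, 4, 5}
Tree: B1–B2

Every bag has size at most 4, so the width is 4 − 1 = 3 and tw(G) ≤ 3. On the other hand G contains the 4-clique {1, 3, 4, 5}. A clique must lie in a single bag of any decomposition, so no decomposition can have width below 3. Therefore the treewidth is 3.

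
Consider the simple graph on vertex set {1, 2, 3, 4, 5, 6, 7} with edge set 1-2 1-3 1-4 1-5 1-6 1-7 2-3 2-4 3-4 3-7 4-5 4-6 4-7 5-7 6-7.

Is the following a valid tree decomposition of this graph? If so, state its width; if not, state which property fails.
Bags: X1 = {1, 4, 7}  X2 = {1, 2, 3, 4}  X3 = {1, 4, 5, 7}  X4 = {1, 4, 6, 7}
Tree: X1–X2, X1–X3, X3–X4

No — edge (3,7) lies in no bag.

A tree decomposition must satisfy three properties: every vertex lies in some bag; for every edge, both endpoints lie together in some bag; and for every vertex, the bags containing it form a connected subtree. Here edge (3,7) lies in no bag, so the decomposition is invalid.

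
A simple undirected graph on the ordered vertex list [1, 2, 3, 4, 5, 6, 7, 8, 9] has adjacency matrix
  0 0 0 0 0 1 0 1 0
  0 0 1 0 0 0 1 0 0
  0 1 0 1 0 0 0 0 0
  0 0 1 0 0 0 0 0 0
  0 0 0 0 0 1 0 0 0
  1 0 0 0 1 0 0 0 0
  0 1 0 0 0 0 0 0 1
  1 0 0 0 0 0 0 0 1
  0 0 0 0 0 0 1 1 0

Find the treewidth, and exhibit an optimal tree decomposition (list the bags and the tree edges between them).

Treewidth 1.
One such decomposition:
Bags: B1 = {5, 6}  B2 = {1, 6}  B3 = {1, 8}  B4 = {8, 9}  B5 = {7, 9}  B6 = {2, 7}  B7 = {2, 3}  B8 = {3, 4}
Tree: B1–B2, B2–B3, B3–B4, B4–B5, B5–B6, B6–B7, B7–B8

Each bag holds 2 vertices, so the decomposition has width 1, which upper-bounds the treewidth. Since G has at least one edge (e.g. 5–6), it is not an edgeless graph, so tw(G) ≥ 1. The upper and lower bounds meet at 1, so that is the treewidth.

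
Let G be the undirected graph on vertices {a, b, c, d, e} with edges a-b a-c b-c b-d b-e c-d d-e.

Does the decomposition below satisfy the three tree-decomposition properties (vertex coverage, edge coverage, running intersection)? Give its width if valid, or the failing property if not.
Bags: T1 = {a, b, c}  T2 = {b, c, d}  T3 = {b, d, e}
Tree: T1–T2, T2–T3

Vertex coverage: the bags together contain {a, b, c, d, e}, the full vertex set. Edge coverage: each edge of G has both endpoints in at least one bag. Running intersection: for every vertex, the bags containing it form a connected subtree. All three properties hold, so this is a valid tree decomposition of width max|bag| − 1 = 2, and hence tw(G) ≤ 2.

Yes; width 2.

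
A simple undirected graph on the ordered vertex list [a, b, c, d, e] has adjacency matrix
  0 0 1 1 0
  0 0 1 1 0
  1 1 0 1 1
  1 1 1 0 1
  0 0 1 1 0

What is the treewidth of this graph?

2

A width-2 tree decomposition is:
Bags: B1 = {b, c, d}  B2 = {c, d, e}  B3 = {a, c, d}
Tree: B1–B2, B1–B3
The largest bag has 3 vertices, giving width 2; this decomposition certifies tw(G) ≤ 2. On the other hand G contains the 3-clique {c, d, e}. A clique must lie in a single bag of any decomposition, so no decomposition can have width below 2. Combining the bounds, tw(G) = 2.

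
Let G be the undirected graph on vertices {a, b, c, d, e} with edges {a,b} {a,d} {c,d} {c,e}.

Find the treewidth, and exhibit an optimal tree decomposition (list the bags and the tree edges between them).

Treewidth 1.
One such decomposition:
Bags: B1 = {a, b}  B2 = {a, d}  B3 = {c, d}  B4 = {c, e}
Tree: B1–B2, B2–B3, B3–B4

Each bag holds 2 vertices, so the decomposition has width 1, which upper-bounds the treewidth. G has an edge, so its treewidth is at least 1. Hence tw(G) = 1 exactly.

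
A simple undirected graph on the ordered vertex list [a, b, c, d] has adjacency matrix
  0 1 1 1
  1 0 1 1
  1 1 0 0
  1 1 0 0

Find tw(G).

A width-2 tree decomposition is:
Bags: B1 = {a, b, d}  B2 = {a, b, c}
Tree: B1–B2
The largest bag has 3 vertices, giving width 2; this decomposition certifies tw(G) ≤ 2. Conversely, {a, b, d} is a clique of size 3, and the vertices of any clique must share a bag in every tree decomposition; so some bag has ≥ 3 vertices and tw(G) ≥ 2. The upper and lower bounds meet at 2, so that is the treewidth.

2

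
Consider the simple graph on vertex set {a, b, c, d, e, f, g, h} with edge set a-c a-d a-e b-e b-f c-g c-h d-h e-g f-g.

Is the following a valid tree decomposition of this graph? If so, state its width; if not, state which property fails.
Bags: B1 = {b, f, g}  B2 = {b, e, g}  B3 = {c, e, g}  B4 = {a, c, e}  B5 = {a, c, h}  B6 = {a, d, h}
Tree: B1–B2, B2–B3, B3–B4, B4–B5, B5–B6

Every vertex of G appears in some bag (union = {a, b, c, d, e, f, g, h}); every edge is covered by a bag; and for each vertex v the set of bags containing v is connected in the bag tree. The decomposition is therefore valid. The largest bag has 3 vertices, so the width is 2.

Yes; width 2.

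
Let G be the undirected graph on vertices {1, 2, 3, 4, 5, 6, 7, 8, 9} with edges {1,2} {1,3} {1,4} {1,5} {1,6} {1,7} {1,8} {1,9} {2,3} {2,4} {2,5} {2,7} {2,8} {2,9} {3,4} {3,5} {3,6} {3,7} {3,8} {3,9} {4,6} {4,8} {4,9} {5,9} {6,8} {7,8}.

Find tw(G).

A width-4 tree decomposition is:
Bags: B1 = {1, 2, 3, 4, 8}  B2 = {1, 3, 4, 6, 8}  B3 = {1, 2, 3, 4, 9}  B4 = {1, 2, 3, 7, 8}  B5 = {1, 2, 3, 5, 9}
Tree: B1–B2, B1–B3, B1–B4, B3–B5
Each bag holds 5 vertices, so the decomposition has width 4, which upper-bounds the treewidth. On the other hand G contains the 5-clique {1, 2, 3, 4, 8}. A clique must lie in a single bag of any decomposition, so no decomposition can have width below 4. Therefore the treewidth is 4.

4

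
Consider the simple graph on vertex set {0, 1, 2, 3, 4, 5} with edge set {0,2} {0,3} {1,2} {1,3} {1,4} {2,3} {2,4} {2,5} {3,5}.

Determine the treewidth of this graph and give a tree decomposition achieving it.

Each bag holds 3 vertices, so the decomposition has width 2, which upper-bounds the treewidth. Conversely, {0, 2, 3} is a clique of size 3, and the vertices of any clique must share a bag in every tree decomposition; so some bag has ≥ 3 vertices and tw(G) ≥ 2. Hence tw(G) = 2 exactly.

Treewidth 2.
One such decomposition:
Bags: B1 = {1, 2, 3}  B2 = {1, 2, 4}  B3 = {0, 2, 3}  B4 = {2, 3, 5}
Tree: B1–B2, B1–B3, B3–B4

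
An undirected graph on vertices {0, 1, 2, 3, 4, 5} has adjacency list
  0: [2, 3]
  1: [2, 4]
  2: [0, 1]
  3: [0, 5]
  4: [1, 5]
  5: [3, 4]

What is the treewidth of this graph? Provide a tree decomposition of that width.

Treewidth 2.
One optimal decomposition is:
Bags: B1 = {1, 2, 4}  B2 = {0, 2, 4}  B3 = {0, 3, 4}  B4 = {3, 4, 5}
Tree: B1–B2, B2–B3, B3–B4

Each bag holds 3 vertices, so the decomposition has width 2, which upper-bounds the treewidth. For the lower bound, G contains the cycle 4–1–2–0–3–5–4, so G is not a forest; only forests have treewidth ≤ 1, hence tw(G) ≥ 2. The upper and lower bounds meet at 2, so that is the treewidth.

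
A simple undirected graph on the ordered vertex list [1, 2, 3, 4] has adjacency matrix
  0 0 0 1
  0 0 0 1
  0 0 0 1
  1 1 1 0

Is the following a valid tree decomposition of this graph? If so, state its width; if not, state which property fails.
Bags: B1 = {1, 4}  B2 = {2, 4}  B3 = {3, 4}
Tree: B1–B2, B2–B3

Every vertex of G appears in some bag (union = {1, 2, 3, 4}); every edge is covered by a bag; and for each vertex v the set of bags containing v is connected in the bag tree. The decomposition is therefore valid. The largest bag has 2 vertices, so the width is 1.

Yes; width 1.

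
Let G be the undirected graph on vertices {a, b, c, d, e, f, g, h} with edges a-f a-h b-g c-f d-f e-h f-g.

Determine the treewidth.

A width-1 tree decomposition is:
Bags: B1 = {f, g}  B2 = {d, f}  B3 = {b, g}  B4 = {a, f}  B5 = {c, f}  B6 = {a, h}  B7 = {e, h}
Tree: B1–B2, B1–B3, B1–B4, B1–B5, B4–B6, B6–B7
Each bag holds 2 vertices, so the decomposition has width 1, which upper-bounds the treewidth. Any graph with an edge has treewidth ≥ 1, and G has the edge g–f. The upper and lower bounds meet at 1, so that is the treewidth.

1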